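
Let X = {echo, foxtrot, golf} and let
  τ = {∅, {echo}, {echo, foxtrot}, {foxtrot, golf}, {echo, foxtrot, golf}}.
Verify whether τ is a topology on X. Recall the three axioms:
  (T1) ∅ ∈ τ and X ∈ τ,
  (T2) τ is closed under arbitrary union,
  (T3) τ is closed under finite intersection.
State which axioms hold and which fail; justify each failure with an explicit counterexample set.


τ is NOT a topology on X.

Axiom (T1): ∅ ∈ τ? Yes; X ∈ τ? Yes.
Axiom (T2/T3): check pairwise unions and intersections of members of τ.
Counterexample for (T3): {echo, foxtrot} ∩ {foxtrot, golf} = {foxtrot} ∉ τ. Therefore τ is NOT a topology.


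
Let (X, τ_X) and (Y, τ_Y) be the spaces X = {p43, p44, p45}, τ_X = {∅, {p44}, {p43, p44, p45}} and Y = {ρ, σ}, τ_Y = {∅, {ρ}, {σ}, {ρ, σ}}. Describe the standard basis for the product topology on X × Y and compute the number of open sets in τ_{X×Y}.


Basis B = {∅ × ∅, {p44} × {ρ}, {p44} × {σ}, {p44} × {ρ, σ}, {p43, p44, p45} × {ρ}, {p43, p44, p45} × {σ}, {p43, p44, p45} × {ρ, σ}}; |τ_{X×Y}| = 9.

Enumerate products U × V with U ∈ τ_X, V ∈ τ_Y (deduplicated):
  ∅ × ∅ = {} (∅)
  {p44} × {ρ} = {(p44,ρ)}
  {p44} × {σ} = {(p44,σ)}
  {p44} × {ρ, σ} = {(p44,ρ), (p44,σ)}
  {p43, p44, p45} × {ρ} = {(p43,ρ), (p44,ρ), (p45,ρ)}
  {p43, p44, p45} × {σ} = {(p43,σ), (p44,σ), (p45,σ)}
  {p43, p44, p45} × {ρ, σ} = {(p43,ρ), (p43,σ), (p44,ρ), (p44,σ), (p45,ρ), (p45,σ)}
These 7 distinct sets form the basis B.
Close under arbitrary unions to get τ_{X×Y}; counting gives |τ_{X×Y}| = 9.


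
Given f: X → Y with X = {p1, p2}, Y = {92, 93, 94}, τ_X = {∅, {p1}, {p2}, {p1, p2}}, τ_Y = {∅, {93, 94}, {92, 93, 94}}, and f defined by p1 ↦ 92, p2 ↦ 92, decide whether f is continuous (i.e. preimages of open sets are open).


f IS continuous.

Compute f^{-1}(U) for each U ∈ τ_Y:
  U = ∅: f^{-1}(U) = ∅ ∈ τ_X ✓.
  U = {93, 94}: f^{-1}(U) = ∅ ∈ τ_X ✓.
  U = {92, 93, 94}: f^{-1}(U) = {p1, p2} ∈ τ_X ✓.
Every preimage lies in τ_X, so f IS continuous.


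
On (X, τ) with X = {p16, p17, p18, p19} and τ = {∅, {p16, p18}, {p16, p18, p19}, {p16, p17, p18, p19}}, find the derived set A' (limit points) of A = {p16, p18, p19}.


A' = {p16, p17, p18, p19}

For each x ∈ X, list the open sets U ∈ τ with x ∈ U, then check whether U ∩ (A ∖ {x}) ≠ ∅ for every such U.
  x = p16: opens ∋ x are {p16, p18}, {p16, p18, p19}, {p16, p17, p18, p19}; each meets A ∖ {p16}, so x IS a limit point.
  x = p17: opens ∋ x are {p16, p17, p18, p19}; each meets A ∖ {p17}, so x IS a limit point.
  x = p18: opens ∋ x are {p16, p18}, {p16, p18, p19}, {p16, p17, p18, p19}; each meets A ∖ {p18}, so x IS a limit point.
  x = p19: opens ∋ x are {p16, p18, p19}, {p16, p17, p18, p19}; each meets A ∖ {p19}, so x IS a limit point.
Collecting: A' = {p16, p17, p18, p19}.


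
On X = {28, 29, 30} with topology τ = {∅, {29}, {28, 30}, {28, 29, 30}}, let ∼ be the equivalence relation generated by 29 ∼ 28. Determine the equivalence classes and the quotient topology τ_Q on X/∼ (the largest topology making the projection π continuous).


X/∼ = {[28=29], [30]}; |τ_Q| = 2.

Equivalence classes: [28=29], [30].
Quotient map π: X → X/∼ sends 28 ↦ [28=29], 29 ↦ [28=29], 30 ↦ [30].
For each subset V ⊆ X/∼, compute π^{-1}(V) ⊆ X and check whether π^{-1}(V) ∈ τ. V is open in τ_Q iff π^{-1}(V) ∈ τ.
  V = {}: π^{-1}(V) = ∅ ∈ τ ✓.
  V = {[28=29]}: π^{-1}(V) = {28, 29} ∉ τ ✗.
  V = {[30]}: π^{-1}(V) = {30} ∉ τ ✗.
  V = {[28=29], [30]}: π^{-1}(V) = {28, 29, 30} ∈ τ ✓.
Open sets in the quotient: τ_Q = {{}, {[28=29], [30]}} (2 elements).


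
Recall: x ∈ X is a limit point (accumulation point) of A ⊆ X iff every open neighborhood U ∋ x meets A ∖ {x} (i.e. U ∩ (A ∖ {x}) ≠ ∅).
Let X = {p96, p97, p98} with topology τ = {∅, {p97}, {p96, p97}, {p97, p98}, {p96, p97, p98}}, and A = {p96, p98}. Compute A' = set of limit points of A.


A' = ∅

For each x ∈ X, list the open sets U ∈ τ with x ∈ U, then check whether U ∩ (A ∖ {x}) ≠ ∅ for every such U.
  x = p96: open {p96, p97} ∋ x has {p96, p97} ∩ (A ∖ {p96}) = ∅, so x is NOT a limit point.
  x = p97: open {p97} ∋ x has {p97} ∩ (A ∖ {p97}) = ∅, so x is NOT a limit point.
  x = p98: open {p97, p98} ∋ x has {p97, p98} ∩ (A ∖ {p98}) = ∅, so x is NOT a limit point.
Collecting: A' = ∅.


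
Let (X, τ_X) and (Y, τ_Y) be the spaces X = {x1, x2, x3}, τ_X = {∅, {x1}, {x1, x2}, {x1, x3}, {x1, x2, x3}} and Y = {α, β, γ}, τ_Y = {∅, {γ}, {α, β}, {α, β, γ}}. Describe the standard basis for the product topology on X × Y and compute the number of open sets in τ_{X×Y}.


Basis B = {∅ × ∅, {x1} × {γ}, {x1} × {α, β}, {x1, x2} × {γ}, {x1, x3} × {γ}, {x1} × {α, β, γ}, {x1, x2, x3} × {γ}, {x1, x2} × {α, β}, {x1, x3} × {α, β}, {x1, x2} × {α, β, γ}, {x1, x3} × {α, β, γ}, {x1, x2, x3} × {α, β}, {x1, x2, x3} × {α, β, γ}}; |τ_{X×Y}| = 25.

Enumerate products U × V with U ∈ τ_X, V ∈ τ_Y (deduplicated):
  ∅ × ∅ = {} (∅)
  {x1} × {γ} = {(x1,γ)}
  {x1} × {α, β} = {(x1,α), (x1,β)}
  {x1, x2} × {γ} = {(x1,γ), (x2,γ)}
  {x1, x3} × {γ} = {(x1,γ), (x3,γ)}
  {x1} × {α, β, γ} = {(x1,α), (x1,β), (x1,γ)}
  {x1, x2, x3} × {γ} = {(x1,γ), (x2,γ), (x3,γ)}
  {x1, x2} × {α, β} = {(x1,α), (x1,β), (x2,α), (x2,β)}
  {x1, x3} × {α, β} = {(x1,α), (x1,β), (x3,α), (x3,β)}
  {x1, x2} × {α, β, γ} = {(x1,α), (x1,β), (x1,γ), (x2,α), (x2,β), (x2,γ)}
  {x1, x3} × {α, β, γ} = {(x1,α), (x1,β), (x1,γ), (x3,α), (x3,β), (x3,γ)}
  {x1, x2, x3} × {α, β} = {(x1,α), (x1,β), (x2,α), (x2,β), (x3,α), (x3,β)}
  {x1, x2, x3} × {α, β, γ} = {(x1,α), (x1,β), (x1,γ), (x2,α), (x2,β), (x2,γ), (x3,α), (x3,β), (x3,γ)}
These 13 distinct sets form the basis B.
Close under arbitrary unions to get τ_{X×Y}; counting gives |τ_{X×Y}| = 25.


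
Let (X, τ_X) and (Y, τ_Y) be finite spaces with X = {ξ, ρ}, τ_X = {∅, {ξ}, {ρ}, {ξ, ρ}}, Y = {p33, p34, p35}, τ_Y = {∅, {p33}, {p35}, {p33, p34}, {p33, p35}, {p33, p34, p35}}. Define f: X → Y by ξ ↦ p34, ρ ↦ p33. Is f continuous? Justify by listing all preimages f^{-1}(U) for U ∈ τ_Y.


f IS continuous.

Compute f^{-1}(U) for each U ∈ τ_Y:
  U = ∅: f^{-1}(U) = ∅ ∈ τ_X ✓.
  U = {p33}: f^{-1}(U) = {ρ} ∈ τ_X ✓.
  U = {p35}: f^{-1}(U) = ∅ ∈ τ_X ✓.
  U = {p33, p34}: f^{-1}(U) = {ξ, ρ} ∈ τ_X ✓.
  U = {p33, p35}: f^{-1}(U) = {ρ} ∈ τ_X ✓.
  U = {p33, p34, p35}: f^{-1}(U) = {ξ, ρ} ∈ τ_X ✓.
Every preimage lies in τ_X, so f IS continuous.


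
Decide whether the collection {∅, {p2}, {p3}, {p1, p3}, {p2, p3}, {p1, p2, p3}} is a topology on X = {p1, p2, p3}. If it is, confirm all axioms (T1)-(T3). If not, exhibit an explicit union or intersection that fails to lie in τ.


τ IS a topology on X.

Axiom (T1): ∅ ∈ τ? Yes; X ∈ τ? Yes.
Axiom (T2/T3): check pairwise unions and intersections of members of τ.
All pairwise intersections and unions checked — each lies in τ. Therefore τ satisfies (T1), (T2), (T3): it IS a topology on X.


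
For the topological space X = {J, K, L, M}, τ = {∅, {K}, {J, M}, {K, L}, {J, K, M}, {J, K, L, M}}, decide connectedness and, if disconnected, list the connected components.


(X, τ) is disconnected; components = [{J, M}, {K, L}].

Find clopen sets (U ∈ τ with X ∖ U ∈ τ):
  U = ∅, X ∖ U = {J, K, L, M} — both open, so U is clopen.
  U = {J, M}, X ∖ U = {K, L} — both open, so U is clopen.
  U = {K, L}, X ∖ U = {J, M} — both open, so U is clopen.
  U = {J, K, L, M}, X ∖ U = ∅ — both open, so U is clopen.
Nontrivial clopen(s) exist: e.g. {K, L}. So (X, τ) is disconnected.
Compute connected components by grouping points that agree on all clopens:
  component: {J, M}
  component: {K, L}


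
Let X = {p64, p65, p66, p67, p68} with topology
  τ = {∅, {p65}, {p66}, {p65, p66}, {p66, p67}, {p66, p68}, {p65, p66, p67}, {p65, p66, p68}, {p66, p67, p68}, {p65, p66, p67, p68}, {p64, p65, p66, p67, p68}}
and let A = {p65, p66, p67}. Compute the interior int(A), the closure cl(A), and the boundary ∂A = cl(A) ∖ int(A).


int(A) = {p65, p66, p67}, cl(A) = {p64, p65, p66, p67, p68}, ∂A = {p64, p68}.

Closed sets in (X, τ) are complements of opens:
  closed(X, τ) = {∅, {p64}, {p64, p65}, {p64, p67}, {p64, p68}, {p64, p65, p67}, {p64, p65, p68}, {p64, p67, p68}, {p64, p65, p67, p68}, {p64, p66, p67, p68}, {p64, p65, p66, p67, p68}}.
int(A) = ⋃ {U ∈ τ : U ⊆ A}. Opens contained in A: ∅, {p65}, {p66}, {p65, p66}, {p66, p67}, {p65, p66, p67}.
Taking the union of these: int(A) = {p65, p66, p67}.
cl(A) = ⋂ {C closed : A ⊆ C}. Closed sets containing A: {p64, p65, p66, p67, p68}.
Intersecting these: cl(A) = {p64, p65, p66, p67, p68}.
∂A = cl(A) ∖ int(A) = {p64, p65, p66, p67, p68} ∖ {p65, p66, p67} = {p64, p68}.


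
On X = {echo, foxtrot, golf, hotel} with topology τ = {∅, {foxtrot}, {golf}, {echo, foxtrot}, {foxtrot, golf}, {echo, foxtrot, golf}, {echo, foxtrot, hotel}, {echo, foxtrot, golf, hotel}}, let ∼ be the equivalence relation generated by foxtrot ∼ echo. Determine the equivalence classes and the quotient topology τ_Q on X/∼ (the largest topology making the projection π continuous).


X/∼ = {[echo=foxtrot], [golf], [hotel]}; |τ_Q| = 6.

Equivalence classes: [echo=foxtrot], [golf], [hotel].
Quotient map π: X → X/∼ sends echo ↦ [echo=foxtrot], foxtrot ↦ [echo=foxtrot], golf ↦ [golf], hotel ↦ [hotel].
For each subset V ⊆ X/∼, compute π^{-1}(V) ⊆ X and check whether π^{-1}(V) ∈ τ. V is open in τ_Q iff π^{-1}(V) ∈ τ.
  V = {}: π^{-1}(V) = ∅ ∈ τ ✓.
  V = {[echo=foxtrot]}: π^{-1}(V) = {echo, foxtrot} ∈ τ ✓.
  V = {[golf]}: π^{-1}(V) = {golf} ∈ τ ✓.
  V = {[echo=foxtrot], [golf]}: π^{-1}(V) = {echo, foxtrot, golf} ∈ τ ✓.
  V = {[hotel]}: π^{-1}(V) = {hotel} ∉ τ ✗.
  V = {[echo=foxtrot], [hotel]}: π^{-1}(V) = {echo, foxtrot, hotel} ∈ τ ✓.
  V = {[golf], [hotel]}: π^{-1}(V) = {golf, hotel} ∉ τ ✗.
  V = {[echo=foxtrot], [golf], [hotel]}: π^{-1}(V) = {echo, foxtrot, golf, hotel} ∈ τ ✓.
Open sets in the quotient: τ_Q = {{}, {[echo=foxtrot]}, {[golf]}, {[echo=foxtrot], [golf]}, {[echo=foxtrot], [hotel]}, {[echo=foxtrot], [golf], [hotel]}} (6 elements).


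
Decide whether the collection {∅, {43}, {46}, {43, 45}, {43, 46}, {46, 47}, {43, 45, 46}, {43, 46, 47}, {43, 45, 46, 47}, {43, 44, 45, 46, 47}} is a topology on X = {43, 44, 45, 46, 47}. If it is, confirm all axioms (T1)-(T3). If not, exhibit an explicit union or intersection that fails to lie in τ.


τ IS a topology on X.

Axiom (T1): ∅ ∈ τ? Yes; X ∈ τ? Yes.
Axiom (T2/T3): check pairwise unions and intersections of members of τ.
All pairwise intersections and unions checked — each lies in τ. Therefore τ satisfies (T1), (T2), (T3): it IS a topology on X.


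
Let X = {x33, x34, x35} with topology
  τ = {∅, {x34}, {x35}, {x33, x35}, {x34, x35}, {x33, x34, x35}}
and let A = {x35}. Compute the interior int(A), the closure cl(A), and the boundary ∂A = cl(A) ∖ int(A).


int(A) = {x35}, cl(A) = {x33, x35}, ∂A = {x33}.

Closed sets in (X, τ) are complements of opens:
  closed(X, τ) = {∅, {x33}, {x34}, {x33, x34}, {x33, x35}, {x33, x34, x35}}.
int(A) = ⋃ {U ∈ τ : U ⊆ A}. Opens contained in A: ∅, {x35}.
Taking the union of these: int(A) = {x35}.
cl(A) = ⋂ {C closed : A ⊆ C}. Closed sets containing A: {x33, x35}, {x33, x34, x35}.
Intersecting these: cl(A) = {x33, x35}.
∂A = cl(A) ∖ int(A) = {x33, x35} ∖ {x35} = {x33}.


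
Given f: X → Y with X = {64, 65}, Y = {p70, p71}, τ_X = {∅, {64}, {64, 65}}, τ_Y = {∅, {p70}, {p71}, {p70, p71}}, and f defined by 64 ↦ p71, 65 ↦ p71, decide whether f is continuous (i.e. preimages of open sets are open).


f IS continuous.

Compute f^{-1}(U) for each U ∈ τ_Y:
  U = ∅: f^{-1}(U) = ∅ ∈ τ_X ✓.
  U = {p70}: f^{-1}(U) = ∅ ∈ τ_X ✓.
  U = {p71}: f^{-1}(U) = {64, 65} ∈ τ_X ✓.
  U = {p70, p71}: f^{-1}(U) = {64, 65} ∈ τ_X ✓.
Every preimage lies in τ_X, so f IS continuous.


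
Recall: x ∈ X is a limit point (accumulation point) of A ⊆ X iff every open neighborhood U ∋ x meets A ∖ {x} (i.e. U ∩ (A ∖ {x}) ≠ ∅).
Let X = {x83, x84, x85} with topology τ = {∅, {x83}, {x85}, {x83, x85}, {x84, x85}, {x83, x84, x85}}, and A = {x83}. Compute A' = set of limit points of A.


A' = ∅

For each x ∈ X, list the open sets U ∈ τ with x ∈ U, then check whether U ∩ (A ∖ {x}) ≠ ∅ for every such U.
  x = x83: open {x83} ∋ x has {x83} ∩ (A ∖ {x83}) = ∅, so x is NOT a limit point.
  x = x84: open {x84, x85} ∋ x has {x84, x85} ∩ (A ∖ {x84}) = ∅, so x is NOT a limit point.
  x = x85: open {x85} ∋ x has {x85} ∩ (A ∖ {x85}) = ∅, so x is NOT a limit point.
Collecting: A' = ∅.


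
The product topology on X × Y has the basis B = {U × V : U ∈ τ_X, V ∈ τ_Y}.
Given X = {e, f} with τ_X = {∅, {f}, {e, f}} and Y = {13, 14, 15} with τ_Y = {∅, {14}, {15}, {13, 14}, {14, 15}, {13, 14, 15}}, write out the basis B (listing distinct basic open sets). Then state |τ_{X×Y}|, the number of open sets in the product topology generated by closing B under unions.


Basis B = {∅ × ∅, {f} × {14}, {f} × {15}, {e, f} × {14}, {e, f} × {15}, {f} × {13, 14}, {f} × {14, 15}, {f} × {13, 14, 15}, {e, f} × {13, 14}, {e, f} × {14, 15}, {e, f} × {13, 14, 15}}; |τ_{X×Y}| = 18.

Enumerate products U × V with U ∈ τ_X, V ∈ τ_Y (deduplicated):
  ∅ × ∅ = {} (∅)
  {f} × {14} = {(f,14)}
  {f} × {15} = {(f,15)}
  {e, f} × {14} = {(e,14), (f,14)}
  {e, f} × {15} = {(e,15), (f,15)}
  {f} × {13, 14} = {(f,13), (f,14)}
  {f} × {14, 15} = {(f,14), (f,15)}
  {f} × {13, 14, 15} = {(f,13), (f,14), (f,15)}
  {e, f} × {13, 14} = {(e,13), (e,14), (f,13), (f,14)}
  {e, f} × {14, 15} = {(e,14), (e,15), (f,14), (f,15)}
  {e, f} × {13, 14, 15} = {(e,13), (e,14), (e,15), (f,13), (f,14), (f,15)}
These 11 distinct sets form the basis B.
Close under arbitrary unions to get τ_{X×Y}; counting gives |τ_{X×Y}| = 18.


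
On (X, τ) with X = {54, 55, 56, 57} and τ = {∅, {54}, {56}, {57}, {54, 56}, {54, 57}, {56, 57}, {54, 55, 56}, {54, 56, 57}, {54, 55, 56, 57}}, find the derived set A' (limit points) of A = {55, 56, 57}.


A' = {55}

For each x ∈ X, list the open sets U ∈ τ with x ∈ U, then check whether U ∩ (A ∖ {x}) ≠ ∅ for every such U.
  x = 54: open {54} ∋ x has {54} ∩ (A ∖ {54}) = ∅, so x is NOT a limit point.
  x = 55: opens ∋ x are {54, 55, 56}, {54, 55, 56, 57}; each meets A ∖ {55}, so x IS a limit point.
  x = 56: open {56} ∋ x has {56} ∩ (A ∖ {56}) = ∅, so x is NOT a limit point.
  x = 57: open {57} ∋ x has {57} ∩ (A ∖ {57}) = ∅, so x is NOT a limit point.
Collecting: A' = {55}.


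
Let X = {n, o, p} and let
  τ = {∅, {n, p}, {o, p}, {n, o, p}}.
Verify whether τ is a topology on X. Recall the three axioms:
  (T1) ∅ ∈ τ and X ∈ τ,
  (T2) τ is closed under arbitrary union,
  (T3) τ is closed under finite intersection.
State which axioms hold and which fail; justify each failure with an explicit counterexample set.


τ is NOT a topology on X.

Axiom (T1): ∅ ∈ τ? Yes; X ∈ τ? Yes.
Axiom (T2/T3): check pairwise unions and intersections of members of τ.
Counterexample for (T3): {n, p} ∩ {o, p} = {p} ∉ τ. Therefore τ is NOT a topology.


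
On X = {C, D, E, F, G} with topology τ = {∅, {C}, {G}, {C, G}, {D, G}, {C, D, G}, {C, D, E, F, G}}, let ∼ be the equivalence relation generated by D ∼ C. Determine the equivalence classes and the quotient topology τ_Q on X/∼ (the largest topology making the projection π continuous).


X/∼ = {[C=D], [E], [F], [G]}; |τ_Q| = 4.

Equivalence classes: [C=D], [E], [F], [G].
Quotient map π: X → X/∼ sends C ↦ [C=D], D ↦ [C=D], E ↦ [E], F ↦ [F], G ↦ [G].
For each subset V ⊆ X/∼, compute π^{-1}(V) ⊆ X and check whether π^{-1}(V) ∈ τ. V is open in τ_Q iff π^{-1}(V) ∈ τ.
  V = {}: π^{-1}(V) = ∅ ∈ τ ✓.
  V = {[C=D]}: π^{-1}(V) = {C, D} ∉ τ ✗.
  V = {[E]}: π^{-1}(V) = {E} ∉ τ ✗.
  V = {[C=D], [E]}: π^{-1}(V) = {C, D, E} ∉ τ ✗.
  V = {[F]}: π^{-1}(V) = {F} ∉ τ ✗.
  V = {[C=D], [F]}: π^{-1}(V) = {C, D, F} ∉ τ ✗.
  V = {[E], [F]}: π^{-1}(V) = {E, F} ∉ τ ✗.
  V = {[C=D], [E], [F]}: π^{-1}(V) = {C, D, E, F} ∉ τ ✗.
  V = {[G]}: π^{-1}(V) = {G} ∈ τ ✓.
  V = {[C=D], [G]}: π^{-1}(V) = {C, D, G} ∈ τ ✓.
  V = {[E], [G]}: π^{-1}(V) = {E, G} ∉ τ ✗.
  V = {[C=D], [E], [G]}: π^{-1}(V) = {C, D, E, G} ∉ τ ✗.
  V = {[F], [G]}: π^{-1}(V) = {F, G} ∉ τ ✗.
  V = {[C=D], [F], [G]}: π^{-1}(V) = {C, D, F, G} ∉ τ ✗.
  V = {[E], [F], [G]}: π^{-1}(V) = {E, F, G} ∉ τ ✗.
  V = {[C=D], [E], [F], [G]}: π^{-1}(V) = {C, D, E, F, G} ∈ τ ✓.
Open sets in the quotient: τ_Q = {{}, {[G]}, {[C=D], [G]}, {[C=D], [E], [F], [G]}} (4 elements).


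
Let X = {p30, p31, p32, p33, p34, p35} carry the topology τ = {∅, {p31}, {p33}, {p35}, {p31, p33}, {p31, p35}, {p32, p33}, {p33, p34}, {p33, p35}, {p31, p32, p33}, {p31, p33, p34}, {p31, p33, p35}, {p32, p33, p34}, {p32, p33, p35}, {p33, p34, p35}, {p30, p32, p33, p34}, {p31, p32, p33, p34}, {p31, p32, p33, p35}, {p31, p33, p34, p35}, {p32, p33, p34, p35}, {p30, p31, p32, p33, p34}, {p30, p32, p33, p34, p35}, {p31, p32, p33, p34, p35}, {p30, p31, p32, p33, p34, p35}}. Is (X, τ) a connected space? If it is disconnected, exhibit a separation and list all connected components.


(X, τ) is disconnected; components = [{p31}, {p35}, {p30, p32, p33, p34}].

Find clopen sets (U ∈ τ with X ∖ U ∈ τ):
  U = ∅, X ∖ U = {p30, p31, p32, p33, p34, p35} — both open, so U is clopen.
  U = {p31}, X ∖ U = {p30, p32, p33, p34, p35} — both open, so U is clopen.
  U = {p35}, X ∖ U = {p30, p31, p32, p33, p34} — both open, so U is clopen.
  U = {p31, p35}, X ∖ U = {p30, p32, p33, p34} — both open, so U is clopen.
  U = {p30, p32, p33, p34}, X ∖ U = {p31, p35} — both open, so U is clopen.
  U = {p30, p31, p32, p33, p34}, X ∖ U = {p35} — both open, so U is clopen.
  U = {p30, p32, p33, p34, p35}, X ∖ U = {p31} — both open, so U is clopen.
  U = {p30, p31, p32, p33, p34, p35}, X ∖ U = ∅ — both open, so U is clopen.
Nontrivial clopen(s) exist: e.g. {p31}. So (X, τ) is disconnected.
Compute connected components by grouping points that agree on all clopens:
  component: {p31}
  component: {p35}
  component: {p30, p32, p33, p34}


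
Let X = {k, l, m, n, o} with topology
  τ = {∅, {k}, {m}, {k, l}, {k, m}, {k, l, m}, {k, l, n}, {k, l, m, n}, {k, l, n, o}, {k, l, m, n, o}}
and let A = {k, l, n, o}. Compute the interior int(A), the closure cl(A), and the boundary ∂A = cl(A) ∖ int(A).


int(A) = {k, l, n, o}, cl(A) = {k, l, n, o}, ∂A = ∅.

Closed sets in (X, τ) are complements of opens:
  closed(X, τ) = {∅, {m}, {o}, {m, o}, {n, o}, {l, n, o}, {m, n, o}, {k, l, n, o}, {l, m, n, o}, {k, l, m, n, o}}.
int(A) = ⋃ {U ∈ τ : U ⊆ A}. Opens contained in A: ∅, {k}, {k, l}, {k, l, n}, {k, l, n, o}.
Taking the union of these: int(A) = {k, l, n, o}.
cl(A) = ⋂ {C closed : A ⊆ C}. Closed sets containing A: {k, l, n, o}, {k, l, m, n, o}.
Intersecting these: cl(A) = {k, l, n, o}.
∂A = cl(A) ∖ int(A) = {k, l, n, o} ∖ {k, l, n, o} = ∅.


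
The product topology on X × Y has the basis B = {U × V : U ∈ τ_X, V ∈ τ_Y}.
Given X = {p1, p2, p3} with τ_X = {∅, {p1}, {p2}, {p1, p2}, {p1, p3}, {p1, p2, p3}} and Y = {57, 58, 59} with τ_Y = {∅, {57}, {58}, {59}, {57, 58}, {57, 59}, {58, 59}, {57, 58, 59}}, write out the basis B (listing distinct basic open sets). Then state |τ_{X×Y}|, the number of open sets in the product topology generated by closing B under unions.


Basis B = {∅ × ∅, {p1} × {57}, {p1} × {58}, {p1} × {59}, {p2} × {57}, {p2} × {58}, {p2} × {59}, {p1} × {57, 58}, {p1} × {57, 59}, {p1, p2} × {57}, {p1, p3} × {57}, {p1} × {58, 59}, {p1, p2} × {58}, {p1, p3} × {58}, {p1, p2} × {59}, {p1, p3} × {59}, {p2} × {57, 58}, {p2} × {57, 59}, {p2} × {58, 59}, {p1} × {57, 58, 59}, {p1, p2, p3} × {57}, {p1, p2, p3} × {58}, {p1, p2, p3} × {59}, {p2} × {57, 58, 59}, {p1, p2} × {57, 58}, {p1, p3} × {57, 58}, {p1, p2} × {57, 59}, {p1, p3} × {57, 59}, {p1, p2} × {58, 59}, {p1, p3} × {58, 59}, {p1, p2} × {57, 58, 59}, {p1, p3} × {57, 58, 59}, {p1, p2, p3} × {57, 58}, {p1, p2, p3} × {57, 59}, {p1, p2, p3} × {58, 59}, {p1, p2, p3} × {57, 58, 59}}; |τ_{X×Y}| = 216.

Enumerate products U × V with U ∈ τ_X, V ∈ τ_Y (deduplicated):
  ∅ × ∅ = {} (∅)
  {p1} × {57} = {(p1,57)}
  {p1} × {58} = {(p1,58)}
  {p1} × {59} = {(p1,59)}
  {p2} × {57} = {(p2,57)}
  {p2} × {58} = {(p2,58)}
  {p2} × {59} = {(p2,59)}
  {p1} × {57, 58} = {(p1,57), (p1,58)}
  {p1} × {57, 59} = {(p1,57), (p1,59)}
  {p1, p2} × {57} = {(p1,57), (p2,57)}
  {p1, p3} × {57} = {(p1,57), (p3,57)}
  {p1} × {58, 59} = {(p1,58), (p1,59)}
  {p1, p2} × {58} = {(p1,58), (p2,58)}
  {p1, p3} × {58} = {(p1,58), (p3,58)}
  {p1, p2} × {59} = {(p1,59), (p2,59)}
  {p1, p3} × {59} = {(p1,59), (p3,59)}
  {p2} × {57, 58} = {(p2,57), (p2,58)}
  {p2} × {57, 59} = {(p2,57), (p2,59)}
  {p2} × {58, 59} = {(p2,58), (p2,59)}
  {p1} × {57, 58, 59} = {(p1,57), (p1,58), (p1,59)}
  {p1, p2, p3} × {57} = {(p1,57), (p2,57), (p3,57)}
  {p1, p2, p3} × {58} = {(p1,58), (p2,58), (p3,58)}
  {p1, p2, p3} × {59} = {(p1,59), (p2,59), (p3,59)}
  {p2} × {57, 58, 59} = {(p2,57), (p2,58), (p2,59)}
  {p1, p2} × {57, 58} = {(p1,57), (p1,58), (p2,57), (p2,58)}
  {p1, p3} × {57, 58} = {(p1,57), (p1,58), (p3,57), (p3,58)}
  {p1, p2} × {57, 59} = {(p1,57), (p1,59), (p2,57), (p2,59)}
  {p1, p3} × {57, 59} = {(p1,57), (p1,59), (p3,57), (p3,59)}
  {p1, p2} × {58, 59} = {(p1,58), (p1,59), (p2,58), (p2,59)}
  {p1, p3} × {58, 59} = {(p1,58), (p1,59), (p3,58), (p3,59)}
  {p1, p2} × {57, 58, 59} = {(p1,57), (p1,58), (p1,59), (p2,57), (p2,58), (p2,59)}
  {p1, p3} × {57, 58, 59} = {(p1,57), (p1,58), (p1,59), (p3,57), (p3,58), (p3,59)}
  {p1, p2, p3} × {57, 58} = {(p1,57), (p1,58), (p2,57), (p2,58), (p3,57), (p3,58)}
  {p1, p2, p3} × {57, 59} = {(p1,57), (p1,59), (p2,57), (p2,59), (p3,57), (p3,59)}
  {p1, p2, p3} × {58, 59} = {(p1,58), (p1,59), (p2,58), (p2,59), (p3,58), (p3,59)}
  {p1, p2, p3} × {57, 58, 59} = {(p1,57), (p1,58), (p1,59), (p2,57), (p2,58), (p2,59), (p3,57), (p3,58), (p3,59)}
These 36 distinct sets form the basis B.
Close under arbitrary unions to get τ_{X×Y}; counting gives |τ_{X×Y}| = 216.


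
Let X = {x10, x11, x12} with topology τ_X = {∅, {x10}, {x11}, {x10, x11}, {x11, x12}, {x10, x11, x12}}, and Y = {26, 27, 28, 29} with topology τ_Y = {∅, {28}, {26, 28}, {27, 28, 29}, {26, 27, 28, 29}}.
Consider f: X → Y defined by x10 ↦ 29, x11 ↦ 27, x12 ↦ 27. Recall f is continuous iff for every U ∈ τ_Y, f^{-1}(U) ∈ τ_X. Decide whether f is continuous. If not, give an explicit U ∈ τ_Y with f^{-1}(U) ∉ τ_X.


f IS continuous.

Compute f^{-1}(U) for each U ∈ τ_Y:
  U = ∅: f^{-1}(U) = ∅ ∈ τ_X ✓.
  U = {28}: f^{-1}(U) = ∅ ∈ τ_X ✓.
  U = {26, 28}: f^{-1}(U) = ∅ ∈ τ_X ✓.
  U = {27, 28, 29}: f^{-1}(U) = {x10, x11, x12} ∈ τ_X ✓.
  U = {26, 27, 28, 29}: f^{-1}(U) = {x10, x11, x12} ∈ τ_X ✓.
Every preimage lies in τ_X, so f IS continuous.


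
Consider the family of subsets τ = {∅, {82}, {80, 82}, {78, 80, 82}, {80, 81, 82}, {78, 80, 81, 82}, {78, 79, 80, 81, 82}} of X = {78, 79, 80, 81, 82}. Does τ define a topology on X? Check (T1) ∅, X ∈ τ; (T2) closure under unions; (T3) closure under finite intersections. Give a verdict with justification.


τ IS a topology on X.

Axiom (T1): ∅ ∈ τ? Yes; X ∈ τ? Yes.
Axiom (T2/T3): check pairwise unions and intersections of members of τ.
All pairwise intersections and unions checked — each lies in τ. Therefore τ satisfies (T1), (T2), (T3): it IS a topology on X.


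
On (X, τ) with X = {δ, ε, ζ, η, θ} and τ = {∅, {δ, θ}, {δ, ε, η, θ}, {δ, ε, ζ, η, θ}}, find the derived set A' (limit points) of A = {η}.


A' = {ε, ζ}

For each x ∈ X, list the open sets U ∈ τ with x ∈ U, then check whether U ∩ (A ∖ {x}) ≠ ∅ for every such U.
  x = δ: open {δ, θ} ∋ x has {δ, θ} ∩ (A ∖ {δ}) = ∅, so x is NOT a limit point.
  x = ε: opens ∋ x are {δ, ε, η, θ}, {δ, ε, ζ, η, θ}; each meets A ∖ {ε}, so x IS a limit point.
  x = ζ: opens ∋ x are {δ, ε, ζ, η, θ}; each meets A ∖ {ζ}, so x IS a limit point.
  x = η: open {δ, ε, η, θ} ∋ x has {δ, ε, η, θ} ∩ (A ∖ {η}) = ∅, so x is NOT a limit point.
  x = θ: open {δ, θ} ∋ x has {δ, θ} ∩ (A ∖ {θ}) = ∅, so x is NOT a limit point.
Collecting: A' = {ε, ζ}.


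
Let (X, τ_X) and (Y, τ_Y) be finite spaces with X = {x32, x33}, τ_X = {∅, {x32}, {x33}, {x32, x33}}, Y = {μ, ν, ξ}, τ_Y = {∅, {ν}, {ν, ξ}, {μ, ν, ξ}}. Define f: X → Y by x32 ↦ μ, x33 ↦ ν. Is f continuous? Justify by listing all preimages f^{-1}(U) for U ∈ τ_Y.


f IS continuous.

Compute f^{-1}(U) for each U ∈ τ_Y:
  U = ∅: f^{-1}(U) = ∅ ∈ τ_X ✓.
  U = {ν}: f^{-1}(U) = {x33} ∈ τ_X ✓.
  U = {ν, ξ}: f^{-1}(U) = {x33} ∈ τ_X ✓.
  U = {μ, ν, ξ}: f^{-1}(U) = {x32, x33} ∈ τ_X ✓.
Every preimage lies in τ_X, so f IS continuous.


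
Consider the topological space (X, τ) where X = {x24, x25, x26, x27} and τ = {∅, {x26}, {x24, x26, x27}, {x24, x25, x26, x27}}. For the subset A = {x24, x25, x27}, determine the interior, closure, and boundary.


int(A) = ∅, cl(A) = {x24, x25, x27}, ∂A = {x24, x25, x27}.

Closed sets in (X, τ) are complements of opens:
  closed(X, τ) = {∅, {x25}, {x24, x25, x27}, {x24, x25, x26, x27}}.
int(A) = ⋃ {U ∈ τ : U ⊆ A}. Opens contained in A: ∅.
Taking the union of these: int(A) = ∅.
cl(A) = ⋂ {C closed : A ⊆ C}. Closed sets containing A: {x24, x25, x27}, {x24, x25, x26, x27}.
Intersecting these: cl(A) = {x24, x25, x27}.
∂A = cl(A) ∖ int(A) = {x24, x25, x27} ∖ ∅ = {x24, x25, x27}.


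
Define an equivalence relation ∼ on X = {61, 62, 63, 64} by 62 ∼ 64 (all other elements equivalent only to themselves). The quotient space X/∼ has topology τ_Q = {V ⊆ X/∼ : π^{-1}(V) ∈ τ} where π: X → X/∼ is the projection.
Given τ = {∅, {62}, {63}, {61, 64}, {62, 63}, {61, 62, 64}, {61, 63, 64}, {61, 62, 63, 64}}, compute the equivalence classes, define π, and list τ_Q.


X/∼ = {[61], [62=64], [63]}; |τ_Q| = 4.

Equivalence classes: [61], [62=64], [63].
Quotient map π: X → X/∼ sends 61 ↦ [61], 62 ↦ [62=64], 63 ↦ [63], 64 ↦ [62=64].
For each subset V ⊆ X/∼, compute π^{-1}(V) ⊆ X and check whether π^{-1}(V) ∈ τ. V is open in τ_Q iff π^{-1}(V) ∈ τ.
  V = {}: π^{-1}(V) = ∅ ∈ τ ✓.
  V = {[61]}: π^{-1}(V) = {61} ∉ τ ✗.
  V = {[62=64]}: π^{-1}(V) = {62, 64} ∉ τ ✗.
  V = {[61], [62=64]}: π^{-1}(V) = {61, 62, 64} ∈ τ ✓.
  V = {[63]}: π^{-1}(V) = {63} ∈ τ ✓.
  V = {[61], [63]}: π^{-1}(V) = {61, 63} ∉ τ ✗.
  V = {[62=64], [63]}: π^{-1}(V) = {62, 63, 64} ∉ τ ✗.
  V = {[61], [62=64], [63]}: π^{-1}(V) = {61, 62, 63, 64} ∈ τ ✓.
Open sets in the quotient: τ_Q = {{}, {[61], [62=64]}, {[63]}, {[61], [62=64], [63]}} (4 elements).


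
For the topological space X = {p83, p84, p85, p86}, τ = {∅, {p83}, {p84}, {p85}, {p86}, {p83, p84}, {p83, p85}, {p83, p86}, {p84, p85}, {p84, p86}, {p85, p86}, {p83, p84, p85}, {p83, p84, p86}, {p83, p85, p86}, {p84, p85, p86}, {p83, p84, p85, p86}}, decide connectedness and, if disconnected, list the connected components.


(X, τ) is disconnected; components = [{p83}, {p84}, {p85}, {p86}].

Find clopen sets (U ∈ τ with X ∖ U ∈ τ):
  U = ∅, X ∖ U = {p83, p84, p85, p86} — both open, so U is clopen.
  U = {p83}, X ∖ U = {p84, p85, p86} — both open, so U is clopen.
  U = {p84}, X ∖ U = {p83, p85, p86} — both open, so U is clopen.
  U = {p85}, X ∖ U = {p83, p84, p86} — both open, so U is clopen.
  U = {p86}, X ∖ U = {p83, p84, p85} — both open, so U is clopen.
  U = {p83, p84}, X ∖ U = {p85, p86} — both open, so U is clopen.
  U = {p83, p85}, X ∖ U = {p84, p86} — both open, so U is clopen.
  U = {p83, p86}, X ∖ U = {p84, p85} — both open, so U is clopen.
  U = {p84, p85}, X ∖ U = {p83, p86} — both open, so U is clopen.
  U = {p84, p86}, X ∖ U = {p83, p85} — both open, so U is clopen.
  U = {p85, p86}, X ∖ U = {p83, p84} — both open, so U is clopen.
  U = {p83, p84, p85}, X ∖ U = {p86} — both open, so U is clopen.
  U = {p83, p84, p86}, X ∖ U = {p85} — both open, so U is clopen.
  U = {p83, p85, p86}, X ∖ U = {p84} — both open, so U is clopen.
  U = {p84, p85, p86}, X ∖ U = {p83} — both open, so U is clopen.
  U = {p83, p84, p85, p86}, X ∖ U = ∅ — both open, so U is clopen.
Nontrivial clopen(s) exist: e.g. {p84, p85, p86}. So (X, τ) is disconnected.
Compute connected components by grouping points that agree on all clopens:
  component: {p83}
  component: {p84}
  component: {p85}
  component: {p86}


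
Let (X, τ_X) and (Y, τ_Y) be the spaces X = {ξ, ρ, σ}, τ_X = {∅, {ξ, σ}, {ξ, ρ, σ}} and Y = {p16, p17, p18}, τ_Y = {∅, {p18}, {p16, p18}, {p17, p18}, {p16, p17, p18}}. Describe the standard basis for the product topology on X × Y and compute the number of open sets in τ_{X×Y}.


Basis B = {∅ × ∅, {ξ, σ} × {p18}, {ξ, ρ, σ} × {p18}, {ξ, σ} × {p16, p18}, {ξ, σ} × {p17, p18}, {ξ, σ} × {p16, p17, p18}, {ξ, ρ, σ} × {p16, p18}, {ξ, ρ, σ} × {p17, p18}, {ξ, ρ, σ} × {p16, p17, p18}}; |τ_{X×Y}| = 14.

Enumerate products U × V with U ∈ τ_X, V ∈ τ_Y (deduplicated):
  ∅ × ∅ = {} (∅)
  {ξ, σ} × {p18} = {(ξ,p18), (σ,p18)}
  {ξ, ρ, σ} × {p18} = {(ξ,p18), (ρ,p18), (σ,p18)}
  {ξ, σ} × {p16, p18} = {(ξ,p16), (ξ,p18), (σ,p16), (σ,p18)}
  {ξ, σ} × {p17, p18} = {(ξ,p17), (ξ,p18), (σ,p17), (σ,p18)}
  {ξ, σ} × {p16, p17, p18} = {(ξ,p16), (ξ,p17), (ξ,p18), (σ,p16), (σ,p17), (σ,p18)}
  {ξ, ρ, σ} × {p16, p18} = {(ξ,p16), (ξ,p18), (ρ,p16), (ρ,p18), (σ,p16), (σ,p18)}
  {ξ, ρ, σ} × {p17, p18} = {(ξ,p17), (ξ,p18), (ρ,p17), (ρ,p18), (σ,p17), (σ,p18)}
  {ξ, ρ, σ} × {p16, p17, p18} = {(ξ,p16), (ξ,p17), (ξ,p18), (ρ,p16), (ρ,p17), (ρ,p18), (σ,p16), (σ,p17), (σ,p18)}
These 9 distinct sets form the basis B.
Close under arbitrary unions to get τ_{X×Y}; counting gives |τ_{X×Y}| = 14.


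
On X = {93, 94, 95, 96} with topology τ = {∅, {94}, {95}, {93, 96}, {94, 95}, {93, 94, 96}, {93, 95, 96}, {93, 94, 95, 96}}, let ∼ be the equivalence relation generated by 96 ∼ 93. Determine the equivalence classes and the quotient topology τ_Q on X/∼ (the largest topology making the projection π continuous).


X/∼ = {[93=96], [94], [95]}; |τ_Q| = 8.

Equivalence classes: [93=96], [94], [95].
Quotient map π: X → X/∼ sends 93 ↦ [93=96], 94 ↦ [94], 95 ↦ [95], 96 ↦ [93=96].
For each subset V ⊆ X/∼, compute π^{-1}(V) ⊆ X and check whether π^{-1}(V) ∈ τ. V is open in τ_Q iff π^{-1}(V) ∈ τ.
  V = {}: π^{-1}(V) = ∅ ∈ τ ✓.
  V = {[93=96]}: π^{-1}(V) = {93, 96} ∈ τ ✓.
  V = {[94]}: π^{-1}(V) = {94} ∈ τ ✓.
  V = {[93=96], [94]}: π^{-1}(V) = {93, 94, 96} ∈ τ ✓.
  V = {[95]}: π^{-1}(V) = {95} ∈ τ ✓.
  V = {[93=96], [95]}: π^{-1}(V) = {93, 95, 96} ∈ τ ✓.
  V = {[94], [95]}: π^{-1}(V) = {94, 95} ∈ τ ✓.
  V = {[93=96], [94], [95]}: π^{-1}(V) = {93, 94, 95, 96} ∈ τ ✓.
Open sets in the quotient: τ_Q = {{}, {[93=96]}, {[94]}, {[93=96], [94]}, {[95]}, {[93=96], [95]}, {[94], [95]}, {[93=96], [94], [95]}} (8 elements).


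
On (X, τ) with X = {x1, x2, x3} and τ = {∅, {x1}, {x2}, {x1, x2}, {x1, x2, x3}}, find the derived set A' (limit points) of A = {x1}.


A' = {x3}

For each x ∈ X, list the open sets U ∈ τ with x ∈ U, then check whether U ∩ (A ∖ {x}) ≠ ∅ for every such U.
  x = x1: open {x1} ∋ x has {x1} ∩ (A ∖ {x1}) = ∅, so x is NOT a limit point.
  x = x2: open {x2} ∋ x has {x2} ∩ (A ∖ {x2}) = ∅, so x is NOT a limit point.
  x = x3: opens ∋ x are {x1, x2, x3}; each meets A ∖ {x3}, so x IS a limit point.
Collecting: A' = {x3}.


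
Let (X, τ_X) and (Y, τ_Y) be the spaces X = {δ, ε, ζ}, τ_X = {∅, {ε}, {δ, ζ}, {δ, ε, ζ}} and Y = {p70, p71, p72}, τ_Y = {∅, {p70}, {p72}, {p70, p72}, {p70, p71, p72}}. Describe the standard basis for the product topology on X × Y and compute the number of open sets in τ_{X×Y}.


Basis B = {∅ × ∅, {ε} × {p70}, {ε} × {p72}, {δ, ζ} × {p70}, {δ, ζ} × {p72}, {ε} × {p70, p72}, {δ, ε, ζ} × {p70}, {δ, ε, ζ} × {p72}, {ε} × {p70, p71, p72}, {δ, ζ} × {p70, p72}, {δ, ζ} × {p70, p71, p72}, {δ, ε, ζ} × {p70, p72}, {δ, ε, ζ} × {p70, p71, p72}}; |τ_{X×Y}| = 25.

Enumerate products U × V with U ∈ τ_X, V ∈ τ_Y (deduplicated):
  ∅ × ∅ = {} (∅)
  {ε} × {p70} = {(ε,p70)}
  {ε} × {p72} = {(ε,p72)}
  {δ, ζ} × {p70} = {(δ,p70), (ζ,p70)}
  {δ, ζ} × {p72} = {(δ,p72), (ζ,p72)}
  {ε} × {p70, p72} = {(ε,p70), (ε,p72)}
  {δ, ε, ζ} × {p70} = {(δ,p70), (ε,p70), (ζ,p70)}
  {δ, ε, ζ} × {p72} = {(δ,p72), (ε,p72), (ζ,p72)}
  {ε} × {p70, p71, p72} = {(ε,p70), (ε,p71), (ε,p72)}
  {δ, ζ} × {p70, p72} = {(δ,p70), (δ,p72), (ζ,p70), (ζ,p72)}
  {δ, ζ} × {p70, p71, p72} = {(δ,p70), (δ,p71), (δ,p72), (ζ,p70), (ζ,p71), (ζ,p72)}
  {δ, ε, ζ} × {p70, p72} = {(δ,p70), (δ,p72), (ε,p70), (ε,p72), (ζ,p70), (ζ,p72)}
  {δ, ε, ζ} × {p70, p71, p72} = {(δ,p70), (δ,p71), (δ,p72), (ε,p70), (ε,p71), (ε,p72), (ζ,p70), (ζ,p71), (ζ,p72)}
These 13 distinct sets form the basis B.
Close under arbitrary unions to get τ_{X×Y}; counting gives |τ_{X×Y}| = 25.


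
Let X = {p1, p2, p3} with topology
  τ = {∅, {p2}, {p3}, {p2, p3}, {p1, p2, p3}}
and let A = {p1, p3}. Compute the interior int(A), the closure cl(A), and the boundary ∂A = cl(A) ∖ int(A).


int(A) = {p3}, cl(A) = {p1, p3}, ∂A = {p1}.

Closed sets in (X, τ) are complements of opens:
  closed(X, τ) = {∅, {p1}, {p1, p2}, {p1, p3}, {p1, p2, p3}}.
int(A) = ⋃ {U ∈ τ : U ⊆ A}. Opens contained in A: ∅, {p3}.
Taking the union of these: int(A) = {p3}.
cl(A) = ⋂ {C closed : A ⊆ C}. Closed sets containing A: {p1, p3}, {p1, p2, p3}.
Intersecting these: cl(A) = {p1, p3}.
∂A = cl(A) ∖ int(A) = {p1, p3} ∖ {p3} = {p1}.


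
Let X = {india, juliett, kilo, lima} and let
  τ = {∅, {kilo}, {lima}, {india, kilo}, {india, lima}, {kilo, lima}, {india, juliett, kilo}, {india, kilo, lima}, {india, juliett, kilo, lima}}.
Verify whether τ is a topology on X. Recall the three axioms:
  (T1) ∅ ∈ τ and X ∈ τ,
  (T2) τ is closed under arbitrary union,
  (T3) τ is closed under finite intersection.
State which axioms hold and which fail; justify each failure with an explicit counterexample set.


τ is NOT a topology on X.

Axiom (T1): ∅ ∈ τ? Yes; X ∈ τ? Yes.
Axiom (T2/T3): check pairwise unions and intersections of members of τ.
Counterexample for (T3): {india, kilo} ∩ {india, lima} = {india} ∉ τ. Therefore τ is NOT a topology.


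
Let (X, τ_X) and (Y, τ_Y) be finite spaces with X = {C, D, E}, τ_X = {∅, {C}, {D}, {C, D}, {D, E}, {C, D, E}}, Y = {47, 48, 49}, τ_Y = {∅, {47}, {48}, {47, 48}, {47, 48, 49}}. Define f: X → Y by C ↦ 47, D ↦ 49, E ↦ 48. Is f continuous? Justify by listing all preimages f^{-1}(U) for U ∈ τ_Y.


f is NOT continuous.

Compute f^{-1}(U) for each U ∈ τ_Y:
  U = ∅: f^{-1}(U) = ∅ ∈ τ_X ✓.
  U = {47}: f^{-1}(U) = {C} ∈ τ_X ✓.
  U = {48}: f^{-1}(U) = {E} ∉ τ_X ✗.
  U = {47, 48}: f^{-1}(U) = {C, E} ∉ τ_X ✗.
  U = {47, 48, 49}: f^{-1}(U) = {C, D, E} ∈ τ_X ✓.
Found U = {48} with f^{-1}(U) = {E} not in τ_X. Therefore f is NOT continuous.


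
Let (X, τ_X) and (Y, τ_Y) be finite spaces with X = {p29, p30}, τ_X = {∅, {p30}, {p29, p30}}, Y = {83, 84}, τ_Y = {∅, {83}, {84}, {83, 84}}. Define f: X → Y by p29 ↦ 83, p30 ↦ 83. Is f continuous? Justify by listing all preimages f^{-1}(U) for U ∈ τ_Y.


f IS continuous.

Compute f^{-1}(U) for each U ∈ τ_Y:
  U = ∅: f^{-1}(U) = ∅ ∈ τ_X ✓.
  U = {83}: f^{-1}(U) = {p29, p30} ∈ τ_X ✓.
  U = {84}: f^{-1}(U) = ∅ ∈ τ_X ✓.
  U = {83, 84}: f^{-1}(U) = {p29, p30} ∈ τ_X ✓.
Every preimage lies in τ_X, so f IS continuous.


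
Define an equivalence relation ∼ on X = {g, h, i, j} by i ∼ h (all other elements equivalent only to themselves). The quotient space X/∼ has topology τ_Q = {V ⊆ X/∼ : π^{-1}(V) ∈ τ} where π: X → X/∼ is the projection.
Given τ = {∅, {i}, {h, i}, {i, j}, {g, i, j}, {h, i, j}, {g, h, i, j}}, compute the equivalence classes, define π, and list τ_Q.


X/∼ = {[g], [h=i], [j]}; |τ_Q| = 4.

Equivalence classes: [g], [h=i], [j].
Quotient map π: X → X/∼ sends g ↦ [g], h ↦ [h=i], i ↦ [h=i], j ↦ [j].
For each subset V ⊆ X/∼, compute π^{-1}(V) ⊆ X and check whether π^{-1}(V) ∈ τ. V is open in τ_Q iff π^{-1}(V) ∈ τ.
  V = {}: π^{-1}(V) = ∅ ∈ τ ✓.
  V = {[g]}: π^{-1}(V) = {g} ∉ τ ✗.
  V = {[h=i]}: π^{-1}(V) = {h, i} ∈ τ ✓.
  V = {[g], [h=i]}: π^{-1}(V) = {g, h, i} ∉ τ ✗.
  V = {[j]}: π^{-1}(V) = {j} ∉ τ ✗.
  V = {[g], [j]}: π^{-1}(V) = {g, j} ∉ τ ✗.
  V = {[h=i], [j]}: π^{-1}(V) = {h, i, j} ∈ τ ✓.
  V = {[g], [h=i], [j]}: π^{-1}(V) = {g, h, i, j} ∈ τ ✓.
Open sets in the quotient: τ_Q = {{}, {[h=i]}, {[h=i], [j]}, {[g], [h=i], [j]}} (4 elements).


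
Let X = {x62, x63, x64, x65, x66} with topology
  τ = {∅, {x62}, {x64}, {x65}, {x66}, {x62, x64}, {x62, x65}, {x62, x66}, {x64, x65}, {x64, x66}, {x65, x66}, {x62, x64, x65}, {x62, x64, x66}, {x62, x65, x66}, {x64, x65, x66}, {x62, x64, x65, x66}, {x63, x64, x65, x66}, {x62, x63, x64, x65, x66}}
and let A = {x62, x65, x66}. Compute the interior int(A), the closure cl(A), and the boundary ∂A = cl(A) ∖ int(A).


int(A) = {x62, x65, x66}, cl(A) = {x62, x63, x65, x66}, ∂A = {x63}.

Closed sets in (X, τ) are complements of opens:
  closed(X, τ) = {∅, {x62}, {x63}, {x62, x63}, {x63, x64}, {x63, x65}, {x63, x66}, {x62, x63, x64}, {x62, x63, x65}, {x62, x63, x66}, {x63, x64, x65}, {x63, x64, x66}, {x63, x65, x66}, {x62, x63, x64, x65}, {x62, x63, x64, x66}, {x62, x63, x65, x66}, {x63, x64, x65, x66}, {x62, x63, x64, x65, x66}}.
int(A) = ⋃ {U ∈ τ : U ⊆ A}. Opens contained in A: ∅, {x62}, {x65}, {x66}, {x62, x65}, {x62, x66}, {x65, x66}, {x62, x65, x66}.
Taking the union of these: int(A) = {x62, x65, x66}.
cl(A) = ⋂ {C closed : A ⊆ C}. Closed sets containing A: {x62, x63, x65, x66}, {x62, x63, x64, x65, x66}.
Intersecting these: cl(A) = {x62, x63, x65, x66}.
∂A = cl(A) ∖ int(A) = {x62, x63, x65, x66} ∖ {x62, x65, x66} = {x63}.


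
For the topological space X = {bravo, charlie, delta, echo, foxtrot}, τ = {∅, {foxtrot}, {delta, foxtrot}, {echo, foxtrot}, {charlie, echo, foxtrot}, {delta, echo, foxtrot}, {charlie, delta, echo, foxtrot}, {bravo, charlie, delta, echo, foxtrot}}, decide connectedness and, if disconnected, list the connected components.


(X, τ) is connected.

Find clopen sets (U ∈ τ with X ∖ U ∈ τ):
  U = ∅, X ∖ U = {bravo, charlie, delta, echo, foxtrot} — both open, so U is clopen.
  U = {bravo, charlie, delta, echo, foxtrot}, X ∖ U = ∅ — both open, so U is clopen.
Only trivial clopens (∅ and X) exist, so (X, τ) is connected.
Compute connected components by grouping points that agree on all clopens:
  component: {bravo, charlie, delta, echo, foxtrot}


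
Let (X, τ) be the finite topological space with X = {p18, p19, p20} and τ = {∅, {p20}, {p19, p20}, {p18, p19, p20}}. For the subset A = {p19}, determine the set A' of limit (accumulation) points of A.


A' = {p18}

For each x ∈ X, list the open sets U ∈ τ with x ∈ U, then check whether U ∩ (A ∖ {x}) ≠ ∅ for every such U.
  x = p18: opens ∋ x are {p18, p19, p20}; each meets A ∖ {p18}, so x IS a limit point.
  x = p19: open {p19, p20} ∋ x has {p19, p20} ∩ (A ∖ {p19}) = ∅, so x is NOT a limit point.
  x = p20: open {p20} ∋ x has {p20} ∩ (A ∖ {p20}) = ∅, so x is NOT a limit point.
Collecting: A' = {p18}.
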